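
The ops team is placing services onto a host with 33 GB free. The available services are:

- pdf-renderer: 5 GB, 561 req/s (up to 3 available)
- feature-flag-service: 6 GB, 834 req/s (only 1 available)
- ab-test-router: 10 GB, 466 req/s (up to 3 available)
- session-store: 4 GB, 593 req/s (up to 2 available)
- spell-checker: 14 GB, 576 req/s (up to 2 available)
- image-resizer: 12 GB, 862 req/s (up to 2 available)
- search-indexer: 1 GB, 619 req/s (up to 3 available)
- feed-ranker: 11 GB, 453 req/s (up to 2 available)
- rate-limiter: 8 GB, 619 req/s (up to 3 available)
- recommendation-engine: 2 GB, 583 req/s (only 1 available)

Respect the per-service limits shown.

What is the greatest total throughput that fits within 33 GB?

5640

Ranking by ratio (throughput/GB): search-indexer 619.00, recommendation-engine 291.50, session-store 148.25, feature-flag-service 139.00.
Taking the top-ratio services first gives 2×pdf-renderer + feature-flag-service + 2×session-store + 3×search-indexer + recommendation-engine for 5582 (29 GB).
Replace pdf-renderer with rate-limiter: the trade gains 58 net, giving 5640 at 32 GB.
Every other selection either busts 33 GB or exceeds an availability limit or fails to beat 5640.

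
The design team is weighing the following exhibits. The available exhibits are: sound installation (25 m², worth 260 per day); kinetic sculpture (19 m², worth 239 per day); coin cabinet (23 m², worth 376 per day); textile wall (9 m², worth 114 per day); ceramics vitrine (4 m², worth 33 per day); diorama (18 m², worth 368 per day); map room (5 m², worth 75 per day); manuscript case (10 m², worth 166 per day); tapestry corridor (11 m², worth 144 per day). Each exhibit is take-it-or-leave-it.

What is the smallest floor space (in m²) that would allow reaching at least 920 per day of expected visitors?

55

Look for the lowest-floor combination reaching 920.
Taking coin cabinet + textile wall + diorama + map room gives 933 (≥ 920) for 55 m².
Any bundle with less than 55 m² falls short of 920.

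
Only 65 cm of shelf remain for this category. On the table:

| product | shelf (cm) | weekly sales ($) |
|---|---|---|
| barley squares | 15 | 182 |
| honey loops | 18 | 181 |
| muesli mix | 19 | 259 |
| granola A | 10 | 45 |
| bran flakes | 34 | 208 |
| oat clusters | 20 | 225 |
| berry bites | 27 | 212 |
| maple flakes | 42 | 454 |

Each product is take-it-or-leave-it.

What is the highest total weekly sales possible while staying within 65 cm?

Greedy by ratio would take barley squares + muesli mix + granola A + oat clusters: 64 cm used, total 711.
The 45 cm tied up in barley squares and granola A and oat clusters is better spent on maple flakes — total rises to 713 (61 cm).
Nothing else within 65 cm beats 713.

713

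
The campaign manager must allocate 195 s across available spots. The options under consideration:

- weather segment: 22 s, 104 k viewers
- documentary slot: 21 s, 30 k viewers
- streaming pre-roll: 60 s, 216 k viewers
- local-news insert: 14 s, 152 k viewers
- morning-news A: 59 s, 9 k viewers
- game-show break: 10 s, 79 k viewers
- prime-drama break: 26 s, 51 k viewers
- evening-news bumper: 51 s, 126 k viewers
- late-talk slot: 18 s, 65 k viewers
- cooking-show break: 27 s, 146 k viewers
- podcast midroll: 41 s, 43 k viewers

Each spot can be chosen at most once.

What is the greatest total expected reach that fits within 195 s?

Density check — local-news insert 10.86, game-show break 7.90, cooking-show break 5.41, weather segment 4.73 are the best per s.
Filling by ratio: weather segment + streaming pre-roll + local-news insert + game-show break + prime-drama break + late-talk slot + cooking-show break for 813, with 18 s left unused.
Dropping prime-drama break and late-talk slot frees 44 s; slotting in evening-news bumper (51 s) lifts the total to 823 at 184 s.
Runner-up weather segment + streaming pre-roll + local-news insert + game-show break + prime-drama break + late-talk slot + cooking-show break tops out at 813.

823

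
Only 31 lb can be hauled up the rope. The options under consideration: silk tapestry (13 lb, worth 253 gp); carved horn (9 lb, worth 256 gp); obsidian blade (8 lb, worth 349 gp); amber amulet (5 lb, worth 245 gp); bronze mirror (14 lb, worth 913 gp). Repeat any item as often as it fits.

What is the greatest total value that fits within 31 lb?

1826

2×bronze mirror uses 28 of the 31 lb and totals 1826.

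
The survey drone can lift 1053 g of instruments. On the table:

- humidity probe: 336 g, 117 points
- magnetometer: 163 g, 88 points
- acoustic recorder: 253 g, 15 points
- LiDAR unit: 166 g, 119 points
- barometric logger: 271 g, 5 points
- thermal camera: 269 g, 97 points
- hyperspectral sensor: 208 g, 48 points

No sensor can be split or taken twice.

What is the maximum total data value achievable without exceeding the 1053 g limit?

421

Humidity probe + magnetometer + LiDAR unit + thermal camera uses 934 of the 1053 g and totals 421.
Runner-up humidity probe + LiDAR unit + thermal camera + hyperspectral sensor tops out at 381.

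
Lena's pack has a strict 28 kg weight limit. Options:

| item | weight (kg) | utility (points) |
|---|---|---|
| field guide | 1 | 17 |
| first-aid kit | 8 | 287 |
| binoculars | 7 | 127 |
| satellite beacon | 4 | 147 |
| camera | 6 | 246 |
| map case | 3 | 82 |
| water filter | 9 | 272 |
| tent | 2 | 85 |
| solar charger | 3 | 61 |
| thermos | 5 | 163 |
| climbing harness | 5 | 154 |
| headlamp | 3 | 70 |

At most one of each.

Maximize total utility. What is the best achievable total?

1010

Best packing: first-aid kit + satellite beacon + camera + map case + tent + thermos — 28 kg, 1010 total.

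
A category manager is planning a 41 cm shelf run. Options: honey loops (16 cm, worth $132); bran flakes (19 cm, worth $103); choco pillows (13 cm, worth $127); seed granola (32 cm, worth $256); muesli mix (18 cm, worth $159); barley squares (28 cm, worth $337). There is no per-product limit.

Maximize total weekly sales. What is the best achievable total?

464

Best packing: choco pillows + barley squares — 41 cm, 464 total.
That's the maximum — no swap from here does better than 464.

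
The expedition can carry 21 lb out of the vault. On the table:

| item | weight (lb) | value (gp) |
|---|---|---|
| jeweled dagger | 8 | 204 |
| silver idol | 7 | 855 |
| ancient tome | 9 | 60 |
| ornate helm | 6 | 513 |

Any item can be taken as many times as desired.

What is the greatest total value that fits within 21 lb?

2565

By value per lb: silver idol 122.14, ornate helm 85.50, jeweled dagger 25.50, ancient tome 6.67 lead.
Best packing: 3×silver idol — 21 lb, 2565 total.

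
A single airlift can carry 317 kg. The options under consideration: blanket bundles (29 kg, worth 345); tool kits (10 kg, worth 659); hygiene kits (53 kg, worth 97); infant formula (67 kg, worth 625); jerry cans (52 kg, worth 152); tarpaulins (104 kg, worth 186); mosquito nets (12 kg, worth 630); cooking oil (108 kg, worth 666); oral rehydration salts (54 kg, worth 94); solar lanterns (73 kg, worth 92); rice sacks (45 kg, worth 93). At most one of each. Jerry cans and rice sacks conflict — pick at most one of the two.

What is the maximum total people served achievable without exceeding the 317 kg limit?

3077

Taking blanket bundles + tool kits + infant formula + jerry cans + mosquito nets + cooking oil: 278 kg used, 3077 in people served.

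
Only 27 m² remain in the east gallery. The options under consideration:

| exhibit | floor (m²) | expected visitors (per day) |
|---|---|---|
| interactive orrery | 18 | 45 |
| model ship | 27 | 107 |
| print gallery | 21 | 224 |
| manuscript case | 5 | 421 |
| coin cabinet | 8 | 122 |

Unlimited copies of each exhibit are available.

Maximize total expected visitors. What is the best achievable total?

The ratio ordering already packs tightly: 5×manuscript case, 25 m², 2105.
Nothing else within 27 m² beats 2105.

2105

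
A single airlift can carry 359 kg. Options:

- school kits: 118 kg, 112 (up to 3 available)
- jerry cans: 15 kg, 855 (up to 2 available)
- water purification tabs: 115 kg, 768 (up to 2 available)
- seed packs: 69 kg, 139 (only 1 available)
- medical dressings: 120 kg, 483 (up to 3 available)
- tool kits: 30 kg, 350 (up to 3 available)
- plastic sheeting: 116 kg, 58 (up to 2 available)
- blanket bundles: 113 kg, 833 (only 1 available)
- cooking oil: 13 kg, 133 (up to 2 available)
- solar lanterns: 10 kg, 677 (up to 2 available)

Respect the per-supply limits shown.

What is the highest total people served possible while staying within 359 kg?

Taking the top-ratio supplies first gives 2×jerry cans + seed packs + 3×tool kits + blanket bundles + 2×cooking oil + 2×solar lanterns for 5352 (348 kg).
The 112 kg tied up in seed packs and tool kits and cooking oil is better spent on water purification tabs — total rises to 5498 (351 kg).
Nothing else within 359 kg beats 5498.

5498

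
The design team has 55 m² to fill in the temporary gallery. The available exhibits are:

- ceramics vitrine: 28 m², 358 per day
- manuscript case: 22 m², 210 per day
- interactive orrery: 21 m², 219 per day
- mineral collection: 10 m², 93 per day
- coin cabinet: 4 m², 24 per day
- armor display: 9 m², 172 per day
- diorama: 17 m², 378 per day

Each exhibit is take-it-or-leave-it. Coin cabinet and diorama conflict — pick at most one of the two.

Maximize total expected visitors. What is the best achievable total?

908

Best packing: ceramics vitrine + armor display + diorama — 54 m², 908 total.
An exhaustive check of the 128 subsets confirms 908.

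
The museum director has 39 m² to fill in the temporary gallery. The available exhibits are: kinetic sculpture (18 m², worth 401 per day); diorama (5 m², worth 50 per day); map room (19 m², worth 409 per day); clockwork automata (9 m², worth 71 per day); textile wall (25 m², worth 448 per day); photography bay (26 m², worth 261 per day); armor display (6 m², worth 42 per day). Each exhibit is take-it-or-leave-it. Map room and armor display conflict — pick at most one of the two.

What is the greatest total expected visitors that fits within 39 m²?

Kinetic sculpture + map room uses 37 of the 39 m² and totals 810.

810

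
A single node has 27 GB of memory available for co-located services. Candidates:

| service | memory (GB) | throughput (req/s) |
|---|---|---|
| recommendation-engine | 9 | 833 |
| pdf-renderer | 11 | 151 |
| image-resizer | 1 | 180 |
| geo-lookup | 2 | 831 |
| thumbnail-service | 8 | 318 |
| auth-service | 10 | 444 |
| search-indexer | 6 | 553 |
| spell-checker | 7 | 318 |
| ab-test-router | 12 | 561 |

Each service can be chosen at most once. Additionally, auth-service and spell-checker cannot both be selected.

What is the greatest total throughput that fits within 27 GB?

2715

Recommendation-engine + image-resizer + geo-lookup + thumbnail-service + search-indexer uses 26 of the 27 GB and totals 2715.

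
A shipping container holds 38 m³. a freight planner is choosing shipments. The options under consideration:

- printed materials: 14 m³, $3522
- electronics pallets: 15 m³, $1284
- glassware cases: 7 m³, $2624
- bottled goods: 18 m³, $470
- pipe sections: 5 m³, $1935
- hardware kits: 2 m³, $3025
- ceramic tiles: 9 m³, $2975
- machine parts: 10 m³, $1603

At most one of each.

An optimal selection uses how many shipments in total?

Best achievable revenue is 14081.
One optimal bundle: printed materials + glassware cases + pipe sections + hardware kits + ceramic tiles (37 m³).
Every optimal selection uses 5 shipments.

5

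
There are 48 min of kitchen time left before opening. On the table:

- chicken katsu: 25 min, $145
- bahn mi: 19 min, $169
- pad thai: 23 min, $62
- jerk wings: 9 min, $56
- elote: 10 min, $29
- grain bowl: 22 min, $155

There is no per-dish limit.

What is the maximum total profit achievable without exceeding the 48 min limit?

Taking 2×bahn mi + jerk wings: 47 min used, 394 in profit.

394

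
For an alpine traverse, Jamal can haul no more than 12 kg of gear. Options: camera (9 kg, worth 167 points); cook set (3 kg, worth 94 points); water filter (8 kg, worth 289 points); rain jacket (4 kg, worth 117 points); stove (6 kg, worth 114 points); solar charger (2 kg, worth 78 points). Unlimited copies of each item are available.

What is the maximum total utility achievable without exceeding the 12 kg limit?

468

Ranking by ratio (utility/kg): solar charger 39.00, water filter 36.12, cook set 31.33.
Best packing: 6×solar charger — 12 kg, 468 total.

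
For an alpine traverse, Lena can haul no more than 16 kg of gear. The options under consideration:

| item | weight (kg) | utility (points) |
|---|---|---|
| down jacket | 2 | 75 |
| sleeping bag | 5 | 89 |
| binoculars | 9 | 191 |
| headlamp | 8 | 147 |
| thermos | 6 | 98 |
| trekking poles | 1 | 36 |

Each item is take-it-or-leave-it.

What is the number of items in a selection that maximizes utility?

3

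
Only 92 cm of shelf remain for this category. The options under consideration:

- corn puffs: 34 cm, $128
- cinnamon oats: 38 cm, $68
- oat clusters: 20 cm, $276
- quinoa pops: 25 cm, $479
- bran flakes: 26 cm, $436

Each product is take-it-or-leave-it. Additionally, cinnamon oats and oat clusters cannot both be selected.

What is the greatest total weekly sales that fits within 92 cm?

1191

Taking oat clusters + quinoa pops + bran flakes: 71 cm used, 1191 in weekly sales.
The closest alternative, corn puffs + quinoa pops + bran flakes, reaches only 1043.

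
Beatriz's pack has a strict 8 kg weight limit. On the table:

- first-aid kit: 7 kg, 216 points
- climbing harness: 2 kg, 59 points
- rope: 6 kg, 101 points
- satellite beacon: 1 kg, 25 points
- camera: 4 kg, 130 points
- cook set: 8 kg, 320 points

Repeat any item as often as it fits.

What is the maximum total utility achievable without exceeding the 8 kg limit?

The ratio ordering already packs tightly: cook set, 8 kg, 320.
Nothing else within 8 kg beats 320.

320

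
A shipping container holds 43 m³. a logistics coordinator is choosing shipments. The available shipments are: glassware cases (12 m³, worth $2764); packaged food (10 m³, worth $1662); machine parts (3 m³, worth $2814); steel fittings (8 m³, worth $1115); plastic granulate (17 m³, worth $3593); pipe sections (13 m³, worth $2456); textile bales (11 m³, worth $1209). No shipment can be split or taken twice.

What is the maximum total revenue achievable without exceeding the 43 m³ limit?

Ranking by ratio (revenue/m³): machine parts 938.00, glassware cases 230.33, plastic granulate 211.35, pipe sections 188.92.
Best packing: glassware cases + packaged food + machine parts + plastic granulate — 42 m³, 10833 total.
The closest alternative, packaged food + machine parts + plastic granulate + pipe sections, reaches only 10525.

10833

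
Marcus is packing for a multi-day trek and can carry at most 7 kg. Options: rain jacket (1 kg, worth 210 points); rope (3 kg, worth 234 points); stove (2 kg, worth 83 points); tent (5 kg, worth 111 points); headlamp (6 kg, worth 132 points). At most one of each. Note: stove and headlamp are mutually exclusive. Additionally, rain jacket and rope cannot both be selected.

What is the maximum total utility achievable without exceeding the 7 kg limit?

Ranking by ratio (utility/kg): rain jacket 210.00, rope 78.00, stove 41.50.
Rain jacket + headlamp uses 7 of the 7 kg and totals 342.

342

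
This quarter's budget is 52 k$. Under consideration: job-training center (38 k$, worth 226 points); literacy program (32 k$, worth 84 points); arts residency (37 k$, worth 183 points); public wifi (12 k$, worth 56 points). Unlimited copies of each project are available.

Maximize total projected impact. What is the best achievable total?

Best packing: job-training center + public wifi — 50 k$, 282 total.

282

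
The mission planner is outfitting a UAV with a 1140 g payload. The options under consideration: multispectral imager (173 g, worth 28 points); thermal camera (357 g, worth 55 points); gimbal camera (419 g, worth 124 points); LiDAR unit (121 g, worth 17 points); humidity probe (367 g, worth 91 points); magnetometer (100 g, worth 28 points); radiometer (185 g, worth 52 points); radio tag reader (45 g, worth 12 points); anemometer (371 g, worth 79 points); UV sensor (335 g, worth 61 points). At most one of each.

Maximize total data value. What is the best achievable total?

The ratio ordering already packs tightly: gimbal camera + humidity probe + magnetometer + radiometer + radio tag reader, 1116 g, 307.
Nothing else within 1140 g beats 307.

307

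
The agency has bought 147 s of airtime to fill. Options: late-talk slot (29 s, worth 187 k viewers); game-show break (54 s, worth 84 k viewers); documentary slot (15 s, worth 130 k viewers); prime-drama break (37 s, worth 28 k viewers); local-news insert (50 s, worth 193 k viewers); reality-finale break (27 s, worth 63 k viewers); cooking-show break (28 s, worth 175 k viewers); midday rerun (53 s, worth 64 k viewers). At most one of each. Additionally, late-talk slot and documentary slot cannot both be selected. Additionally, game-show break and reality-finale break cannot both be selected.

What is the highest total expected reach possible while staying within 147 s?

618

Late-talk slot + local-news insert + reality-finale break + cooking-show break uses 134 of the 147 s and totals 618.
Next best is late-talk slot + prime-drama break + local-news insert + cooking-show break at 583 (144 s) — short by 35.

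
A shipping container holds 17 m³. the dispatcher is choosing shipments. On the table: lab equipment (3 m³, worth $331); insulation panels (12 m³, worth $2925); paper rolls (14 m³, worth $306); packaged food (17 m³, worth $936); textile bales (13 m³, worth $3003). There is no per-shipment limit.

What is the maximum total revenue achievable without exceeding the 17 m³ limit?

3334

Density check — insulation panels 243.75, textile bales 231.00, lab equipment 110.33, packaged food 55.06 are the best per m³.
Taking the top-ratio shipments first gives lab equipment + insulation panels for 3256 (15 m³).
The 12 m³ tied up in insulation panels is better spent on textile bales — total rises to 3334 (16 m³).
Nothing else within 17 m³ beats 3334.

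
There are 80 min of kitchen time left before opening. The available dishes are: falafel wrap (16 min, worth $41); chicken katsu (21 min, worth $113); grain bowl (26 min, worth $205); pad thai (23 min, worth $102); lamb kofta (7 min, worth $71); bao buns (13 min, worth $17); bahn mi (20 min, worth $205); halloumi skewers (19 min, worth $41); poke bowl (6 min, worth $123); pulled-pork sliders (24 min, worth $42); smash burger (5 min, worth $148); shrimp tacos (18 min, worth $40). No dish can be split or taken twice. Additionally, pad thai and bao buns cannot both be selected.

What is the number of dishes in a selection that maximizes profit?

5

Optimal total is 794.
chicken katsu + grain bowl + bahn mi + poke bowl + smash burger hits 794 at 78 min.
Every optimal selection uses 5 dishes.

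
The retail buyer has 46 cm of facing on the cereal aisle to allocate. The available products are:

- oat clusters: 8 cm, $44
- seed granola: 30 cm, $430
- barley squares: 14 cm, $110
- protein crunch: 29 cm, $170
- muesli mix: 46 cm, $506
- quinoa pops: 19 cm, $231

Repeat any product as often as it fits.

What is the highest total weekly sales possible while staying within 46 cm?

540

Best packing: seed granola + barley squares — 44 cm, 540 total.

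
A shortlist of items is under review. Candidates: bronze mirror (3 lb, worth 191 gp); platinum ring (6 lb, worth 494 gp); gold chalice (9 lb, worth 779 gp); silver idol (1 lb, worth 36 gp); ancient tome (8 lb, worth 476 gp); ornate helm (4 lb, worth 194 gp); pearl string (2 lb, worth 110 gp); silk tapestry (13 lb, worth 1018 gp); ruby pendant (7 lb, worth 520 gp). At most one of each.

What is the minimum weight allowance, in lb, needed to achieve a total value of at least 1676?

Look for the lowest-weight combination reaching 1676.
Taking bronze mirror + platinum ring + silk tapestry gives 1703 (≥ 1676) for 22 lb.
Any bundle with less than 22 lb falls short of 1676.

22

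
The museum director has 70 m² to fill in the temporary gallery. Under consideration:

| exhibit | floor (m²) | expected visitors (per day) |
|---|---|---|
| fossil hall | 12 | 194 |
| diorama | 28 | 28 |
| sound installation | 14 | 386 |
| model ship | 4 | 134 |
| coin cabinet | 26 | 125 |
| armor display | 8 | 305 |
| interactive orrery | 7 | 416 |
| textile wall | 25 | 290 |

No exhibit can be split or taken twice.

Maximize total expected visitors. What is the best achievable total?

1725

Taking fossil hall + sound installation + model ship + armor display + interactive orrery + textile wall: 70 m² used, 1725 in expected visitors.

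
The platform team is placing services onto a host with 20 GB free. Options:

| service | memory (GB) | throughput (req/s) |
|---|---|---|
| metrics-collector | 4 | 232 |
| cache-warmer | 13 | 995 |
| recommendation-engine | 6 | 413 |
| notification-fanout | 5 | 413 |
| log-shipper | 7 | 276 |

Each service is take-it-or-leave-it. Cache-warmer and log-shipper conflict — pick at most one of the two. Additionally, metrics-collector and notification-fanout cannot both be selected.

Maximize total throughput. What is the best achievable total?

Best packing: cache-warmer + recommendation-engine — 19 GB, 1408 total.

1408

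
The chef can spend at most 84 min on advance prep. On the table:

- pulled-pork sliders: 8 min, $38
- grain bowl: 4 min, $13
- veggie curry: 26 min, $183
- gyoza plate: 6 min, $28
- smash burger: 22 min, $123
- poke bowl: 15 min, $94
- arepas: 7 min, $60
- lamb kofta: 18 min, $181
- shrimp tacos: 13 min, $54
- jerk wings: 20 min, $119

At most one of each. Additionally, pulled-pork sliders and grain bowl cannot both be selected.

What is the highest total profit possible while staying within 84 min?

597

Taking veggie curry + arepas + lamb kofta + shrimp tacos + jerk wings: 84 min used, 597 in profit.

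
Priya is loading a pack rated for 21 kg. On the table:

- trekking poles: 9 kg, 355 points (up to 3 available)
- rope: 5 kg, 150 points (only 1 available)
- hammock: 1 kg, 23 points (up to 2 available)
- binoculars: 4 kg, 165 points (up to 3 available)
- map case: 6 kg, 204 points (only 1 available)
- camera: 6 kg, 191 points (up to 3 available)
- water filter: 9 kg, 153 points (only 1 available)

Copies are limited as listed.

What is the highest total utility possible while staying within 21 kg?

Taking trekking poles + 3×binoculars: 21 kg used, 850 in utility.
Nothing else within 21 kg beats 850.

850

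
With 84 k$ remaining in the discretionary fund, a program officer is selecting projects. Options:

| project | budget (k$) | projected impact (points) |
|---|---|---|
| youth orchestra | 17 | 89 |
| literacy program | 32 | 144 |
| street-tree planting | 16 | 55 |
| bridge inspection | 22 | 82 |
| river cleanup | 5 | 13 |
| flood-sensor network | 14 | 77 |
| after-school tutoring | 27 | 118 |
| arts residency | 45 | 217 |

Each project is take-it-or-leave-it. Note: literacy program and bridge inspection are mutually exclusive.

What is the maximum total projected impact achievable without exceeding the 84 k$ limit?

396

Taking youth orchestra + river cleanup + flood-sensor network + arts residency: 81 k$ used, 396 in projected impact.
That's the maximum — no feasible swap from here does better than 396.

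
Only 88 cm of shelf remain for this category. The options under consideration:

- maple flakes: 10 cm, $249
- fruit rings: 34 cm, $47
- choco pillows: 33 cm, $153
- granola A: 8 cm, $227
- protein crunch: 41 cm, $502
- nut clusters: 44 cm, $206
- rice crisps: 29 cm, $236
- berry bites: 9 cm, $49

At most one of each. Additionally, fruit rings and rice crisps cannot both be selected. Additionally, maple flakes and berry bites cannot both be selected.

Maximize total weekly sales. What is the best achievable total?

1214

Maple flakes + granola A + protein crunch + rice crisps uses 88 of the 88 cm and totals 1214.
Nothing else feasible within 88 cm beats 1214.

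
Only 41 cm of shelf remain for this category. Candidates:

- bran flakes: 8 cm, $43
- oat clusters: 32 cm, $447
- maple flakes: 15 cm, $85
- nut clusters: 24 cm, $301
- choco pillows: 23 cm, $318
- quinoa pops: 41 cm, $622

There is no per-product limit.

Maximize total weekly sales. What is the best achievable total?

The ratio ordering already packs tightly: quinoa pops, 41 cm, 622.

622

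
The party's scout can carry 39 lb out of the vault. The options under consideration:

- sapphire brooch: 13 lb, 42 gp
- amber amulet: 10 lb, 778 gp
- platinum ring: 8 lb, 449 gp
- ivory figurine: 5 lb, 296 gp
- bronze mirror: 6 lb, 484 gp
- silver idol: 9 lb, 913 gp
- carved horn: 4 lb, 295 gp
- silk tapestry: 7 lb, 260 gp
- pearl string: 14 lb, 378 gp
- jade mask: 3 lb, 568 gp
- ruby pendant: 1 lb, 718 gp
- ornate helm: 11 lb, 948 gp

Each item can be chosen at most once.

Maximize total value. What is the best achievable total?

4222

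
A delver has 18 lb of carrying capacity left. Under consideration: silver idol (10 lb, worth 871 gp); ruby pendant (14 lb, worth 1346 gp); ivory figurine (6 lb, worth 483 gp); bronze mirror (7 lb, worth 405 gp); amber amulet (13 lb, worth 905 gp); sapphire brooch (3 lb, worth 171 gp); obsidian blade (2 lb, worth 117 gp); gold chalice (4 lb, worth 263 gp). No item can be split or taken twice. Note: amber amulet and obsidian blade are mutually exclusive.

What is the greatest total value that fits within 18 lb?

By value per lb: ruby pendant 96.14, silver idol 87.10, ivory figurine 80.50, amber amulet 69.62 lead.
Taking ruby pendant + gold chalice: 18 lb used, 1609 in value.
Next best is ruby pendant + sapphire brooch at 1517 (17 lb) — short by 92.

1609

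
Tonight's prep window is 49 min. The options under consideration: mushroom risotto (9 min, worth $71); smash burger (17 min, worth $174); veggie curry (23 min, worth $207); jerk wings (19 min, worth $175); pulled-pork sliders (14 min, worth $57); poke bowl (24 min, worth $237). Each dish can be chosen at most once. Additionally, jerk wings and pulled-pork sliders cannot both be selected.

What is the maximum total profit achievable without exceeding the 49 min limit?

452

A density-first pass picks smash burger + poke bowl — 411 at 41 min.
Dropping poke bowl frees 24 min; slotting in mushroom risotto + veggie curry (32 min) lifts the total to 452 at 49 min.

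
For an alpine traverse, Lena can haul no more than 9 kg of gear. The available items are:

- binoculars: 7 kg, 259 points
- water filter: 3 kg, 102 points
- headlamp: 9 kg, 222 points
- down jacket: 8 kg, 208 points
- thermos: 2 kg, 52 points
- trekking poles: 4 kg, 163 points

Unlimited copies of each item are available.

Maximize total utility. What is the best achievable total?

Best packing: 2×trekking poles — 8 kg, 326 total.
That's the maximum — no swap from here does better than 326.

326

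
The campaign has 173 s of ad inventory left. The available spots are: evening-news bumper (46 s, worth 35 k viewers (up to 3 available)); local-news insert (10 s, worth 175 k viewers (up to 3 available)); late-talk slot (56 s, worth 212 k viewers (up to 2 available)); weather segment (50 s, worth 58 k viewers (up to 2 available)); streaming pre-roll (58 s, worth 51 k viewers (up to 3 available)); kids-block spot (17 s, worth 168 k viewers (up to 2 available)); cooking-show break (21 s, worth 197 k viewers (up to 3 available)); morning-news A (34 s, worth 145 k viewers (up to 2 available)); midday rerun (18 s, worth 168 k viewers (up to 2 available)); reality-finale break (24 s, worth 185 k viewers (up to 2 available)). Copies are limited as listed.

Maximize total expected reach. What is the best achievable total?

Density check — local-news insert 17.50, kids-block spot 9.88, cooking-show break 9.38, midday rerun 9.33 are the best per s.
Greedy by ratio would take 3×local-news insert + 2×kids-block spot + 3×cooking-show break + 2×midday rerun: 163 s used, total 1788.
The 17 s tied up in kids-block spot is better spent on reality-finale break — total rises to 1805 (170 s).
Nothing else within 173 s beats 1805.

1805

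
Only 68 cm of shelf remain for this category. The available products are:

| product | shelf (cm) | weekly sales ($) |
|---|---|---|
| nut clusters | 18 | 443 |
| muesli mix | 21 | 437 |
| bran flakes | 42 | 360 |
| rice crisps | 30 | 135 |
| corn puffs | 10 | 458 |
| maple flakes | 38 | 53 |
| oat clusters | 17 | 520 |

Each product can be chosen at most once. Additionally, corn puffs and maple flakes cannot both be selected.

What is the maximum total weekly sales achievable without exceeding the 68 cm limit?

1858

By weekly sales per cm: corn puffs 45.80, oat clusters 30.59, nut clusters 24.61, muesli mix 20.81 lead.
Taking nut clusters + muesli mix + corn puffs + oat clusters: 66 cm used, 1858 in weekly sales.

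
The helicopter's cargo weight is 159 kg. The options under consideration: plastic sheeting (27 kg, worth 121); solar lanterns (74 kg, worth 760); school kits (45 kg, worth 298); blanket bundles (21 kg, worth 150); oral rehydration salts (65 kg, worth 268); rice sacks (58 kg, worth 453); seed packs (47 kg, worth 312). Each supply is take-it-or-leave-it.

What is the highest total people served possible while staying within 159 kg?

By people served per kg: solar lanterns 10.27, rice sacks 7.81, blanket bundles 7.14 lead.
The ratio ordering already packs tightly: solar lanterns + blanket bundles + rice sacks, 153 kg, 1363.
That's the maximum — no swap from here does better than 1363.

1363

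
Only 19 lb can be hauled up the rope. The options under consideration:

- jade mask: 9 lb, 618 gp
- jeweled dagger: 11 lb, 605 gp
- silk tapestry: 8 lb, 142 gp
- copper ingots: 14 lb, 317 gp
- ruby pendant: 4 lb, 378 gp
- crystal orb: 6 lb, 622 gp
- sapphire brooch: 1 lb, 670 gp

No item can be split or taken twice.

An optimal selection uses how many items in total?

3

The maximum value within 19 lb is 1910.
For example jade mask + crystal orb + sapphire brooch achieves it, using 16 lb.
All optima have 3 items.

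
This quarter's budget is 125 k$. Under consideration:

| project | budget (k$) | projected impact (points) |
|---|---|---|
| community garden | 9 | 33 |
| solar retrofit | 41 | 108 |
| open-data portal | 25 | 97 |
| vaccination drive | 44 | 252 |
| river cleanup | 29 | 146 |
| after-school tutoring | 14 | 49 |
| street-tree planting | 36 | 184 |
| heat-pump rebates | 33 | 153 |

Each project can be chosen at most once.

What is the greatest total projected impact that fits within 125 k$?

631

Density check — vaccination drive 5.73, street-tree planting 5.11, river cleanup 5.03 are the best per k$.
Greedy by ratio would take community garden + vaccination drive + river cleanup + street-tree planting: 118 k$ used, total 615.
Replace community garden with after-school tutoring: the trade gains 16 net, giving 631 at 123 k$.
An exhaustive check of the 256 subsets confirms 631.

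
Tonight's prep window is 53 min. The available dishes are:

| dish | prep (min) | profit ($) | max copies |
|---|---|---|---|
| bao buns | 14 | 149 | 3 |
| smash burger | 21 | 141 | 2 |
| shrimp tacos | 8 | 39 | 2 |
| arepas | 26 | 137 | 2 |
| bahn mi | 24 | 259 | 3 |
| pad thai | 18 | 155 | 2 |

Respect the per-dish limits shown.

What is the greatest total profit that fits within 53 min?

557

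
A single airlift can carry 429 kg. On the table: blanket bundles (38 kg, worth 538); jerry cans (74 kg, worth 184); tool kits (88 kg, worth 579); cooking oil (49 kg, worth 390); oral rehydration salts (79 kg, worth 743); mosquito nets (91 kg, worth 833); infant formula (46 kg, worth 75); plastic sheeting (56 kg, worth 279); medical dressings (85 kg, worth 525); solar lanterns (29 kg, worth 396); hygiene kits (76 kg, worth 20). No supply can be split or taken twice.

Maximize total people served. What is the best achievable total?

Density check — blanket bundles 14.16, solar lanterns 13.66, oral rehydration salts 9.41, mosquito nets 9.15 are the best per kg.
Filling by ratio: blanket bundles + tool kits + cooking oil + oral rehydration salts + mosquito nets + infant formula + solar lanterns for 3554, with 9 kg left unused.
Replace tool kits and infant formula with plastic sheeting + medical dressings: the trade gains 150 net, giving 3704 at 427 kg.
Next best is blanket bundles + tool kits + oral rehydration salts + mosquito nets + medical dressings + solar lanterns at 3614 (410 kg) — short by 90.

3704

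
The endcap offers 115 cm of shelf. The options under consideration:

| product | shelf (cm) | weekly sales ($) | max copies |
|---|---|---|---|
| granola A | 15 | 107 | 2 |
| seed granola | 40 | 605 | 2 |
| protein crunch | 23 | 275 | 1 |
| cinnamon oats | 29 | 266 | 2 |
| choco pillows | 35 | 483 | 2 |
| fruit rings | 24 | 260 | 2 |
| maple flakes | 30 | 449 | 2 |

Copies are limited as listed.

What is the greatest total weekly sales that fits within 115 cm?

1693

By weekly sales per cm: seed granola 15.12, maple flakes 14.97, choco pillows 13.80, protein crunch 11.96 lead.
The ratio heuristic lands on 2×seed granola + maple flakes (1659) but leaves 5 cm idle.
The 30 cm tied up in maple flakes is better spent on choco pillows — total rises to 1693 (115 cm).
No other feasible combination exceeds 1693.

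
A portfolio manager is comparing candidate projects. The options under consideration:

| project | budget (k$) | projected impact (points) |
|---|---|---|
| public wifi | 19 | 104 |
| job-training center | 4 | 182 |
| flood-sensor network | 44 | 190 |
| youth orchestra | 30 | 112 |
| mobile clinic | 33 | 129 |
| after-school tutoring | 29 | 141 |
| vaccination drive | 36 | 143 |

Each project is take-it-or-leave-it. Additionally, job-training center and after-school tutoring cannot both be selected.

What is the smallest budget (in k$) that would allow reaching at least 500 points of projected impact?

81

Minimise k$ subject to total projected impact ≥ 500.
Taking job-training center + flood-sensor network + mobile clinic gives 501 (≥ 500) for 81 k$.
Any bundle with less than 81 k$ falls short of 500.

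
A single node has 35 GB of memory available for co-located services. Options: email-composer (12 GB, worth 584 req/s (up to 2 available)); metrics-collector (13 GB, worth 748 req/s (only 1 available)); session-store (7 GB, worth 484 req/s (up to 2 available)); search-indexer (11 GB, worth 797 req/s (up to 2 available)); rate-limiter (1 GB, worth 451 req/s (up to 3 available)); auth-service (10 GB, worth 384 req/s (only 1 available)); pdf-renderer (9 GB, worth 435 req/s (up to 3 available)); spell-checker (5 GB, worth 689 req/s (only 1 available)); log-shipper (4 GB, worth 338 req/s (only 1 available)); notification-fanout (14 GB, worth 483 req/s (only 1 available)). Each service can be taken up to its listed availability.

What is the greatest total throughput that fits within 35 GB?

Taking 2×search-indexer + 3×rate-limiter + spell-checker + log-shipper: 34 GB used, 3974 in throughput.
Every other selection either busts 35 GB or exceeds an availability limit or fails to beat 3974.

3974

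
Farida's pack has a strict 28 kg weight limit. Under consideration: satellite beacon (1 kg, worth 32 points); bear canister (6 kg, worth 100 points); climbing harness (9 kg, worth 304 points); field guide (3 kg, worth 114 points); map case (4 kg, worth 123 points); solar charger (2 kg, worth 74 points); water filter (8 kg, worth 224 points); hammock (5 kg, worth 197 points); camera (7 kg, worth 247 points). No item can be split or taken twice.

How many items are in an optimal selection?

The maximum utility within 28 kg is 985.
For example climbing harness + field guide + map case + hammock + camera achieves it, using 28 kg.
Every optimal selection uses 5 items.

5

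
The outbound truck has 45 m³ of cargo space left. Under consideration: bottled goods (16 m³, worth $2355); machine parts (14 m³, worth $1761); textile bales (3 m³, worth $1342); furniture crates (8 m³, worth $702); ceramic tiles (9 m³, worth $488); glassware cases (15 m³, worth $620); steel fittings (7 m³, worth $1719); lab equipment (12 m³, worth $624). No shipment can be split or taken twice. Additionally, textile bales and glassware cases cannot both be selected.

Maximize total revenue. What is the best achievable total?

7177

Density check — textile bales 447.33, steel fittings 245.57, bottled goods 147.19 are the best per m³.
Bottled goods + machine parts + textile bales + steel fittings uses 40 of the 45 m³ and totals 7177.
The spare 5 m³ is too small for any remaining shipment, and no feasible exchange beats 7177.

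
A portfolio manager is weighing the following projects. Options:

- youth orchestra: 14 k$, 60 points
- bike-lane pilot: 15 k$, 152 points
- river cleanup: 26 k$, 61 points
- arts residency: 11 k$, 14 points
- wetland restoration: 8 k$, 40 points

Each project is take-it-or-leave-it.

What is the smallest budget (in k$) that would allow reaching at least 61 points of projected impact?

15

Minimise k$ subject to total projected impact ≥ 61.
bike-lane pilot reaches 152 using 15 k$.
No combination under 15 k$ hits 61.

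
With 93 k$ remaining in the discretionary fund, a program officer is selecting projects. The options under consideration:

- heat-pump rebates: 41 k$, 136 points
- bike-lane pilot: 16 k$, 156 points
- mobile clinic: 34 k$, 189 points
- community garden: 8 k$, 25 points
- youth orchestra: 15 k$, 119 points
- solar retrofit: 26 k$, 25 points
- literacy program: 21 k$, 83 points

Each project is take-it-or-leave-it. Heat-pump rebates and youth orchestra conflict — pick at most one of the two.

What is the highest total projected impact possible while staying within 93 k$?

Taking bike-lane pilot + mobile clinic + youth orchestra + literacy program: 86 k$ used, 547 in projected impact.

547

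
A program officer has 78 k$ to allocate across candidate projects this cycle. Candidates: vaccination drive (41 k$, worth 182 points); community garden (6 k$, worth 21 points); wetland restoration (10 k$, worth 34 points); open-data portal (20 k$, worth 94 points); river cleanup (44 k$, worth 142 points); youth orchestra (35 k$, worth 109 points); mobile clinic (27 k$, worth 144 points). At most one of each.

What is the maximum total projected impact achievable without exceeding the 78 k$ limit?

360

Ranking by ratio (projected impact/k$): mobile clinic 5.33, open-data portal 4.70, vaccination drive 4.44.
A density-first pass picks community garden + wetland restoration + open-data portal + mobile clinic — 293 at 63 k$.
The 26 k$ tied up in community garden and open-data portal is better spent on vaccination drive — total rises to 360 (78 k$).
Next best is vaccination drive + community garden + mobile clinic at 347 (74 k$) — short by 13.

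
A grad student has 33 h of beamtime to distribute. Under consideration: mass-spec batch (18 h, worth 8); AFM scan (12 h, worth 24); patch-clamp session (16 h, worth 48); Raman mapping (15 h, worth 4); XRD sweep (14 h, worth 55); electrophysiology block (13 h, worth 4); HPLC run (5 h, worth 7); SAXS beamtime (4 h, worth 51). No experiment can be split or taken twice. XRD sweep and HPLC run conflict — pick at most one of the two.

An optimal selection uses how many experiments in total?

3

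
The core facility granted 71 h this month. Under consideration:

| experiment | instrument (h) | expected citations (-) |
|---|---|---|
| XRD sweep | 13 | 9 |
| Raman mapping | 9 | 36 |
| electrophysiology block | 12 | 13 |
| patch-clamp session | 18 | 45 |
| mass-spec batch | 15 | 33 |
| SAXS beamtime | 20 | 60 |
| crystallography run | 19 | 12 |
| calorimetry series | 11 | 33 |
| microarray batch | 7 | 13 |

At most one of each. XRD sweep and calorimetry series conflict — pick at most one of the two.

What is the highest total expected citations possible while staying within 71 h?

187

Ranking by ratio (expected citations/h): Raman mapping 4.00, SAXS beamtime 3.00, calorimetry series 3.00, patch-clamp session 2.50.
Best packing: Raman mapping + electrophysiology block + patch-clamp session + SAXS beamtime + calorimetry series — 70 h, 187 total.
That's the maximum — no feasible swap from here does better than 187.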